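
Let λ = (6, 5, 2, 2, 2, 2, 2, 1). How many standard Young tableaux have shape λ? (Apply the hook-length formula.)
# SYT of shape (6, 5, 2, 2, 2, 2, 2, 1) = 729308160

Hook-length formula: f^λ = n! / Π hook(c), product over all cells c of the Young diagram. For λ = (6, 5, 2, 2, 2, 2, 2, 1), n = 22 boxes. Hook lengths by row (left-to-right, top-to-bottom): [13, 11, 5, 4, 3, 1]; [11, 9, 3, 2, 1]; [7, 5]; [6, 4]; [5, 3]; [4, 2]; [3, 1]; [1]. Product of hooks = 1541187648000. So f^λ = 22! / 1541187648000 = 1124000727777607680000 / 1541187648000 = 729308160.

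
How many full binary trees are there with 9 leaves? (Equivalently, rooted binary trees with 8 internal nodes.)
C_8 = 1430

These full binary trees are counted by the Catalan number C_n = (1/(n + 1)) · C(2n, n). For n = 8: C_8 = (1/9) · C(16, 8) = 12870/9 = 1430.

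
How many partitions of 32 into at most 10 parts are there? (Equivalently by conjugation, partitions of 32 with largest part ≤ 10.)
p(32, parts ≤ 10) = 5013

Use the recurrence p(n, m) = p(n, m−1) + p(n−m, m): either the largest part is < m (count p(n, m−1)) or the largest part is exactly m (remove one copy of m, count p(n−m, m)). With p(0, ·) = 1 this gives p(32, parts ≤ 10) = 5013. (By conjugating Young diagrams, this also counts partitions of 32 into at most 10 parts.)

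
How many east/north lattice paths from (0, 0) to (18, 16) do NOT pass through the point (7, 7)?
Number of paths = 1627522710

Total paths from (0, 0) to (18, 16): C(34, 18) = 2203961430. Paths through (7, 7): (paths (0, 0) → (7, 7)) × (paths (7, 7) → (18, 16)) = C(14, 7) · C(20, 11) = 3432 · 167960 = 576438720. Avoidance count = 2203961430 − 576438720 = 1627522710.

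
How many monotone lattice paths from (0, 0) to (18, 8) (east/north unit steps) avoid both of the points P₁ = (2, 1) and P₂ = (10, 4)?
Number of paths = 576334

Inclusion–exclusion. Total paths: C(26, 18) = 1562275. Through P₁: C(3, 2)·C(23, 16) = 735471. Through P₂: C(14, 10)·C(12, 8) = 495495. Since P₁ is strictly southwest of P₂, a monotone path through both must visit P₁ then P₂; paths through both = C(3, 2)·C(11, 8)·C(12, 8) = 245025. Avoid both = 1562275 − 735471 − 495495 + 245025 = 576334.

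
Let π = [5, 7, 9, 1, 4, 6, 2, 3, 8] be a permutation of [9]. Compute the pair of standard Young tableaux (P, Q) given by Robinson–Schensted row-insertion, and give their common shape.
P = [1, 2, 3, 8] / [4, 6, 9] / [5, 7];  Q = [1, 2, 3, 9] / [4, 5, 6] / [7, 8];  common shape = (4, 3, 2)

Row-insert the values π_1, π_2, … into P one at a time, bumping the leftmost entry strictly greater than the inserted value down to the next row. The recording tableau Q records, in position (i, j), the step at which that cell was added to P.
  Insert 5 (step 1): P = [5];  Q = [1]
  Insert 7 (step 2): P = [5, 7];  Q = [1, 2]
  Insert 9 (step 3): P = [5, 7, 9];  Q = [1, 2, 3]
  Insert 1 (step 4): P = [1, 7, 9] / [5];  Q = [1, 2, 3] / [4]
  Insert 4 (step 5): P = [1, 4, 9] / [5, 7];  Q = [1, 2, 3] / [4, 5]
  Insert 6 (step 6): P = [1, 4, 6] / [5, 7, 9];  Q = [1, 2, 3] / [4, 5, 6]
  Insert 2 (step 7): P = [1, 2, 6] / [4, 7, 9] / [5];  Q = [1, 2, 3] / [4, 5, 6] / [7]
  Insert 3 (step 8): P = [1, 2, 3] / [4, 6, 9] / [5, 7];  Q = [1, 2, 3] / [4, 5, 6] / [7, 8]
  Insert 8 (step 9): P = [1, 2, 3, 8] / [4, 6, 9] / [5, 7];  Q = [1, 2, 3, 9] / [4, 5, 6] / [7, 8]
Final shape: (4, 3, 2).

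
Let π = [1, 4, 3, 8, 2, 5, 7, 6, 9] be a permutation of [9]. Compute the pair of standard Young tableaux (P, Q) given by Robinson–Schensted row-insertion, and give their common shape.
P = [1, 2, 5, 6, 9] / [3, 7] / [4, 8];  Q = [1, 2, 4, 7, 9] / [3, 6] / [5, 8];  common shape = (5, 2, 2)

Row-insert the values π_1, π_2, … into P one at a time, bumping the leftmost entry strictly greater than the inserted value down to the next row. The recording tableau Q records, in position (i, j), the step at which that cell was added to P.
  Insert 1 (step 1): P = [1];  Q = [1]
  Insert 4 (step 2): P = [1, 4];  Q = [1, 2]
  Insert 3 (step 3): P = [1, 3] / [4];  Q = [1, 2] / [3]
  Insert 8 (step 4): P = [1, 3, 8] / [4];  Q = [1, 2, 4] / [3]
  Insert 2 (step 5): P = [1, 2, 8] / [3] / [4];  Q = [1, 2, 4] / [3] / [5]
  Insert 5 (step 6): P = [1, 2, 5] / [3, 8] / [4];  Q = [1, 2, 4] / [3, 6] / [5]
  Insert 7 (step 7): P = [1, 2, 5, 7] / [3, 8] / [4];  Q = [1, 2, 4, 7] / [3, 6] / [5]
  Insert 6 (step 8): P = [1, 2, 5, 6] / [3, 7] / [4, 8];  Q = [1, 2, 4, 7] / [3, 6] / [5, 8]
  Insert 9 (step 9): P = [1, 2, 5, 6, 9] / [3, 7] / [4, 8];  Q = [1, 2, 4, 7, 9] / [3, 6] / [5, 8]
Final shape: (5, 2, 2).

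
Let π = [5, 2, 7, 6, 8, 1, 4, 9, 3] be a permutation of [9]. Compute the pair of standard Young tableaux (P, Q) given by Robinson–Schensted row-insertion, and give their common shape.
P = [1, 3, 8, 9] / [2, 4] / [5, 6] / [7];  Q = [1, 3, 5, 8] / [2, 4] / [6, 7] / [9];  common shape = (4, 2, 2, 1)

Row-insert the values π_1, π_2, … into P one at a time, bumping the leftmost entry strictly greater than the inserted value down to the next row. The recording tableau Q records, in position (i, j), the step at which that cell was added to P.
  Insert 5 (step 1): P = [5];  Q = [1]
  Insert 2 (step 2): P = [2] / [5];  Q = [1] / [2]
  Insert 7 (step 3): P = [2, 7] / [5];  Q = [1, 3] / [2]
  Insert 6 (step 4): P = [2, 6] / [5, 7];  Q = [1, 3] / [2, 4]
  Insert 8 (step 5): P = [2, 6, 8] / [5, 7];  Q = [1, 3, 5] / [2, 4]
  Insert 1 (step 6): P = [1, 6, 8] / [2, 7] / [5];  Q = [1, 3, 5] / [2, 4] / [6]
  Insert 4 (step 7): P = [1, 4, 8] / [2, 6] / [5, 7];  Q = [1, 3, 5] / [2, 4] / [6, 7]
  Insert 9 (step 8): P = [1, 4, 8, 9] / [2, 6] / [5, 7];  Q = [1, 3, 5, 8] / [2, 4] / [6, 7]
  Insert 3 (step 9): P = [1, 3, 8, 9] / [2, 4] / [5, 6] / [7];  Q = [1, 3, 5, 8] / [2, 4] / [6, 7] / [9]
Final shape: (4, 2, 2, 1).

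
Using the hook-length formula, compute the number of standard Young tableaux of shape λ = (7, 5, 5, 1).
# SYT of shape (7, 5, 5, 1) = 1575288

Hook-length formula: f^λ = n! / Π hook(c), product over all cells c of the Young diagram. For λ = (7, 5, 5, 1), n = 18 boxes. Hook lengths by row (left-to-right, top-to-bottom): [10, 8, 7, 6, 5, 2, 1]; [7, 5, 4, 3, 2]; [6, 4, 3, 2, 1]; [1]. Product of hooks = 4064256000. So f^λ = 18! / 4064256000 = 6402373705728000 / 4064256000 = 1575288.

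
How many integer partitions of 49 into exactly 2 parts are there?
p(49, 2 parts) = 24

Partitions of n into exactly k parts are in bijection with partitions of n − k into at most k parts (subtract 1 from each part). So p(49, exactly 2) = p(47, parts ≤ 2). Computing via the recurrence p(m, j) = p(m, j−1) + p(m−j, j) gives 24.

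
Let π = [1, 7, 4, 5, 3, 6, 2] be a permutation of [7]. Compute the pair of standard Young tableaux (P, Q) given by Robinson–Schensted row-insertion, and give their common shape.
P = [1, 2, 5, 6] / [3] / [4] / [7];  Q = [1, 2, 4, 6] / [3] / [5] / [7];  common shape = (4, 1, 1, 1)

Row-insert the values π_1, π_2, … into P one at a time, bumping the leftmost entry strictly greater than the inserted value down to the next row. The recording tableau Q records, in position (i, j), the step at which that cell was added to P.
  Insert 1 (step 1): P = [1];  Q = [1]
  Insert 7 (step 2): P = [1, 7];  Q = [1, 2]
  Insert 4 (step 3): P = [1, 4] / [7];  Q = [1, 2] / [3]
  Insert 5 (step 4): P = [1, 4, 5] / [7];  Q = [1, 2, 4] / [3]
  Insert 3 (step 5): P = [1, 3, 5] / [4] / [7];  Q = [1, 2, 4] / [3] / [5]
  Insert 6 (step 6): P = [1, 3, 5, 6] / [4] / [7];  Q = [1, 2, 4, 6] / [3] / [5]
  Insert 2 (step 7): P = [1, 2, 5, 6] / [3] / [4] / [7];  Q = [1, 2, 4, 6] / [3] / [5] / [7]
Final shape: (4, 1, 1, 1).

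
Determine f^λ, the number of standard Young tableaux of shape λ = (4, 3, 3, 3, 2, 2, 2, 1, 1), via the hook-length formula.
# SYT of shape (4, 3, 3, 3, 2, 2, 2, 1, 1) = 72424352

Hook-length formula: f^λ = n! / Π hook(c), product over all cells c of the Young diagram. For λ = (4, 3, 3, 3, 2, 2, 2, 1, 1), n = 21 boxes. Hook lengths by row (left-to-right, top-to-bottom): [12, 9, 5, 1]; [10, 7, 3]; [9, 6, 2]; [8, 5, 1]; [6, 3]; [5, 2]; [4, 1]; [2]; [1]. Product of hooks = 705438720000. So f^λ = 21! / 705438720000 = 51090942171709440000 / 705438720000 = 72424352.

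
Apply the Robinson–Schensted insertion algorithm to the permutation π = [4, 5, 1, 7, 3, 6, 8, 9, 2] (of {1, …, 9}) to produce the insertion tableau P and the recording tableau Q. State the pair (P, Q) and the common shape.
P = [1, 2, 6, 8, 9] / [3, 5, 7] / [4];  Q = [1, 2, 4, 7, 8] / [3, 5, 6] / [9];  common shape = (5, 3, 1)

Row-insert the values π_1, π_2, … into P one at a time, bumping the leftmost entry strictly greater than the inserted value down to the next row. The recording tableau Q records, in position (i, j), the step at which that cell was added to P.
  Insert 4 (step 1): P = [4];  Q = [1]
  Insert 5 (step 2): P = [4, 5];  Q = [1, 2]
  Insert 1 (step 3): P = [1, 5] / [4];  Q = [1, 2] / [3]
  Insert 7 (step 4): P = [1, 5, 7] / [4];  Q = [1, 2, 4] / [3]
  Insert 3 (step 5): P = [1, 3, 7] / [4, 5];  Q = [1, 2, 4] / [3, 5]
  Insert 6 (step 6): P = [1, 3, 6] / [4, 5, 7];  Q = [1, 2, 4] / [3, 5, 6]
  Insert 8 (step 7): P = [1, 3, 6, 8] / [4, 5, 7];  Q = [1, 2, 4, 7] / [3, 5, 6]
  Insert 9 (step 8): P = [1, 3, 6, 8, 9] / [4, 5, 7];  Q = [1, 2, 4, 7, 8] / [3, 5, 6]
  Insert 2 (step 9): P = [1, 2, 6, 8, 9] / [3, 5, 7] / [4];  Q = [1, 2, 4, 7, 8] / [3, 5, 6] / [9]
Final shape: (5, 3, 1).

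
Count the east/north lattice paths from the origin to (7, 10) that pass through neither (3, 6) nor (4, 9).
Number of paths = 12052

Inclusion–exclusion. Total paths: C(17, 7) = 19448. Through P₁: C(9, 3)·C(8, 4) = 5880. Through P₂: C(13, 4)·C(4, 3) = 2860. Since P₁ is strictly southwest of P₂, a monotone path through both must visit P₁ then P₂; paths through both = C(9, 3)·C(4, 1)·C(4, 3) = 1344. Avoid both = 19448 − 5880 − 2860 + 1344 = 12052.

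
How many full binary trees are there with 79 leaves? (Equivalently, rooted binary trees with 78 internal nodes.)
C_78 = 73745243611532458459690151854647329239335600

These full binary trees are counted by the Catalan number C_n = (1/(n + 1)) · C(2n, n). For n = 78: C_78 = (1/79) · C(156, 78) = 5825874245311064218315521996517139009907512400/79 = 73745243611532458459690151854647329239335600.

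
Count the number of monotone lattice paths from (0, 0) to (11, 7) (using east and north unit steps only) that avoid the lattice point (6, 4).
Number of paths = 20064

Total paths from (0, 0) to (11, 7): C(18, 11) = 31824. Paths through (6, 4): (paths (0, 0) → (6, 4)) × (paths (6, 4) → (11, 7)) = C(10, 6) · C(8, 5) = 210 · 56 = 11760. Avoidance count = 31824 − 11760 = 20064.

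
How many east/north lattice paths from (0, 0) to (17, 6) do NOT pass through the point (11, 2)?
Number of paths = 84567

Total paths from (0, 0) to (17, 6): C(23, 17) = 100947. Paths through (11, 2): (paths (0, 0) → (11, 2)) × (paths (11, 2) → (17, 6)) = C(13, 11) · C(10, 6) = 78 · 210 = 16380. Avoidance count = 100947 − 16380 = 84567.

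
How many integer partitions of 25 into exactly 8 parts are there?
p(25, 8 parts) = 230

Partitions of n into exactly k parts are in bijection with partitions of n − k into at most k parts (subtract 1 from each part). So p(25, exactly 8) = p(17, parts ≤ 8). Computing via the recurrence p(m, j) = p(m, j−1) + p(m−j, j) gives 230.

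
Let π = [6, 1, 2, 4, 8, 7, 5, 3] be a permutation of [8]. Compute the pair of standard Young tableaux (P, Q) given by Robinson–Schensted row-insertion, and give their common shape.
P = [1, 2, 3, 5] / [4, 7] / [6] / [8];  Q = [1, 3, 4, 5] / [2, 6] / [7] / [8];  common shape = (4, 2, 1, 1)

Row-insert the values π_1, π_2, … into P one at a time, bumping the leftmost entry strictly greater than the inserted value down to the next row. The recording tableau Q records, in position (i, j), the step at which that cell was added to P.
  Insert 6 (step 1): P = [6];  Q = [1]
  Insert 1 (step 2): P = [1] / [6];  Q = [1] / [2]
  Insert 2 (step 3): P = [1, 2] / [6];  Q = [1, 3] / [2]
  Insert 4 (step 4): P = [1, 2, 4] / [6];  Q = [1, 3, 4] / [2]
  Insert 8 (step 5): P = [1, 2, 4, 8] / [6];  Q = [1, 3, 4, 5] / [2]
  Insert 7 (step 6): P = [1, 2, 4, 7] / [6, 8];  Q = [1, 3, 4, 5] / [2, 6]
  Insert 5 (step 7): P = [1, 2, 4, 5] / [6, 7] / [8];  Q = [1, 3, 4, 5] / [2, 6] / [7]
  Insert 3 (step 8): P = [1, 2, 3, 5] / [4, 7] / [6] / [8];  Q = [1, 3, 4, 5] / [2, 6] / [7] / [8]
Final shape: (4, 2, 1, 1).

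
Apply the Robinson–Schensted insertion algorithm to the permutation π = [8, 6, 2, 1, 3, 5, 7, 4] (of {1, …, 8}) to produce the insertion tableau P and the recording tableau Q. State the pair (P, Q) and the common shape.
P = [1, 3, 4, 7] / [2, 5] / [6] / [8];  Q = [1, 5, 6, 7] / [2, 8] / [3] / [4];  common shape = (4, 2, 1, 1)

Row-insert the values π_1, π_2, … into P one at a time, bumping the leftmost entry strictly greater than the inserted value down to the next row. The recording tableau Q records, in position (i, j), the step at which that cell was added to P.
  Insert 8 (step 1): P = [8];  Q = [1]
  Insert 6 (step 2): P = [6] / [8];  Q = [1] / [2]
  Insert 2 (step 3): P = [2] / [6] / [8];  Q = [1] / [2] / [3]
  Insert 1 (step 4): P = [1] / [2] / [6] / [8];  Q = [1] / [2] / [3] / [4]
  Insert 3 (step 5): P = [1, 3] / [2] / [6] / [8];  Q = [1, 5] / [2] / [3] / [4]
  Insert 5 (step 6): P = [1, 3, 5] / [2] / [6] / [8];  Q = [1, 5, 6] / [2] / [3] / [4]
  Insert 7 (step 7): P = [1, 3, 5, 7] / [2] / [6] / [8];  Q = [1, 5, 6, 7] / [2] / [3] / [4]
  Insert 4 (step 8): P = [1, 3, 4, 7] / [2, 5] / [6] / [8];  Q = [1, 5, 6, 7] / [2, 8] / [3] / [4]
Final shape: (4, 2, 1, 1).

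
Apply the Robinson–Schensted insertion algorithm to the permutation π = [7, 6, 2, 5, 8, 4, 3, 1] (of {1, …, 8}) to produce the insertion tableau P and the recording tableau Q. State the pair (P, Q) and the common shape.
P = [1, 3, 8] / [2] / [4] / [5] / [6] / [7];  Q = [1, 4, 5] / [2] / [3] / [6] / [7] / [8];  common shape = (3, 1, 1, 1, 1, 1)

Row-insert the values π_1, π_2, … into P one at a time, bumping the leftmost entry strictly greater than the inserted value down to the next row. The recording tableau Q records, in position (i, j), the step at which that cell was added to P.
  Insert 7 (step 1): P = [7];  Q = [1]
  Insert 6 (step 2): P = [6] / [7];  Q = [1] / [2]
  Insert 2 (step 3): P = [2] / [6] / [7];  Q = [1] / [2] / [3]
  Insert 5 (step 4): P = [2, 5] / [6] / [7];  Q = [1, 4] / [2] / [3]
  Insert 8 (step 5): P = [2, 5, 8] / [6] / [7];  Q = [1, 4, 5] / [2] / [3]
  Insert 4 (step 6): P = [2, 4, 8] / [5] / [6] / [7];  Q = [1, 4, 5] / [2] / [3] / [6]
  Insert 3 (step 7): P = [2, 3, 8] / [4] / [5] / [6] / [7];  Q = [1, 4, 5] / [2] / [3] / [6] / [7]
  Insert 1 (step 8): P = [1, 3, 8] / [2] / [4] / [5] / [6] / [7];  Q = [1, 4, 5] / [2] / [3] / [6] / [7] / [8]
Final shape: (3, 1, 1, 1, 1, 1).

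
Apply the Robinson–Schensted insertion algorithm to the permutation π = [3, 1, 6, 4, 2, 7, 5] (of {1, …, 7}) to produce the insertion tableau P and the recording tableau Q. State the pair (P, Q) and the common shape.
P = [1, 2, 5] / [3, 4, 7] / [6];  Q = [1, 3, 6] / [2, 4, 7] / [5];  common shape = (3, 3, 1)

Row-insert the values π_1, π_2, … into P one at a time, bumping the leftmost entry strictly greater than the inserted value down to the next row. The recording tableau Q records, in position (i, j), the step at which that cell was added to P.
  Insert 3 (step 1): P = [3];  Q = [1]
  Insert 1 (step 2): P = [1] / [3];  Q = [1] / [2]
  Insert 6 (step 3): P = [1, 6] / [3];  Q = [1, 3] / [2]
  Insert 4 (step 4): P = [1, 4] / [3, 6];  Q = [1, 3] / [2, 4]
  Insert 2 (step 5): P = [1, 2] / [3, 4] / [6];  Q = [1, 3] / [2, 4] / [5]
  Insert 7 (step 6): P = [1, 2, 7] / [3, 4] / [6];  Q = [1, 3, 6] / [2, 4] / [5]
  Insert 5 (step 7): P = [1, 2, 5] / [3, 4, 7] / [6];  Q = [1, 3, 6] / [2, 4, 7] / [5]
Final shape: (3, 3, 1).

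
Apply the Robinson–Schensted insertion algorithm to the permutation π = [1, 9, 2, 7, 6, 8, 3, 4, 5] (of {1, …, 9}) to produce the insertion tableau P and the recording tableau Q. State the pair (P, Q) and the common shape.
P = [1, 2, 3, 4, 5] / [6, 8] / [7] / [9];  Q = [1, 2, 4, 6, 9] / [3, 8] / [5] / [7];  common shape = (5, 2, 1, 1)

Row-insert the values π_1, π_2, … into P one at a time, bumping the leftmost entry strictly greater than the inserted value down to the next row. The recording tableau Q records, in position (i, j), the step at which that cell was added to P.
  Insert 1 (step 1): P = [1];  Q = [1]
  Insert 9 (step 2): P = [1, 9];  Q = [1, 2]
  Insert 2 (step 3): P = [1, 2] / [9];  Q = [1, 2] / [3]
  Insert 7 (step 4): P = [1, 2, 7] / [9];  Q = [1, 2, 4] / [3]
  Insert 6 (step 5): P = [1, 2, 6] / [7] / [9];  Q = [1, 2, 4] / [3] / [5]
  Insert 8 (step 6): P = [1, 2, 6, 8] / [7] / [9];  Q = [1, 2, 4, 6] / [3] / [5]
  Insert 3 (step 7): P = [1, 2, 3, 8] / [6] / [7] / [9];  Q = [1, 2, 4, 6] / [3] / [5] / [7]
  Insert 4 (step 8): P = [1, 2, 3, 4] / [6, 8] / [7] / [9];  Q = [1, 2, 4, 6] / [3, 8] / [5] / [7]
  Insert 5 (step 9): P = [1, 2, 3, 4, 5] / [6, 8] / [7] / [9];  Q = [1, 2, 4, 6, 9] / [3, 8] / [5] / [7]
Final shape: (5, 2, 1, 1).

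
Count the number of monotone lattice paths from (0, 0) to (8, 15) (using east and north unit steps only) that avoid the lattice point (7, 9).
Number of paths = 410234

Total paths from (0, 0) to (8, 15): C(23, 8) = 490314. Paths through (7, 9): (paths (0, 0) → (7, 9)) × (paths (7, 9) → (8, 15)) = C(16, 7) · C(7, 1) = 11440 · 7 = 80080. Avoidance count = 490314 − 80080 = 410234.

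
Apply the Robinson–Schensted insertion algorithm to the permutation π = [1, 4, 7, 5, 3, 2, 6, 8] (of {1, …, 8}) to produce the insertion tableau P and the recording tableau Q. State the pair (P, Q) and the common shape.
P = [1, 2, 5, 6, 8] / [3] / [4] / [7];  Q = [1, 2, 3, 7, 8] / [4] / [5] / [6];  common shape = (5, 1, 1, 1)

Row-insert the values π_1, π_2, … into P one at a time, bumping the leftmost entry strictly greater than the inserted value down to the next row. The recording tableau Q records, in position (i, j), the step at which that cell was added to P.
  Insert 1 (step 1): P = [1];  Q = [1]
  Insert 4 (step 2): P = [1, 4];  Q = [1, 2]
  Insert 7 (step 3): P = [1, 4, 7];  Q = [1, 2, 3]
  Insert 5 (step 4): P = [1, 4, 5] / [7];  Q = [1, 2, 3] / [4]
  Insert 3 (step 5): P = [1, 3, 5] / [4] / [7];  Q = [1, 2, 3] / [4] / [5]
  Insert 2 (step 6): P = [1, 2, 5] / [3] / [4] / [7];  Q = [1, 2, 3] / [4] / [5] / [6]
  Insert 6 (step 7): P = [1, 2, 5, 6] / [3] / [4] / [7];  Q = [1, 2, 3, 7] / [4] / [5] / [6]
  Insert 8 (step 8): P = [1, 2, 5, 6, 8] / [3] / [4] / [7];  Q = [1, 2, 3, 7, 8] / [4] / [5] / [6]
Final shape: (5, 1, 1, 1).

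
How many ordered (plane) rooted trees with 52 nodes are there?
C_51 = 7684785670514316385230816156

These ordered rooted trees are counted by the Catalan number C_n = (1/(n + 1)) · C(2n, n). For n = 51: C_51 = (1/52) · C(102, 51) = 399608854866744452032002440112/52 = 7684785670514316385230816156.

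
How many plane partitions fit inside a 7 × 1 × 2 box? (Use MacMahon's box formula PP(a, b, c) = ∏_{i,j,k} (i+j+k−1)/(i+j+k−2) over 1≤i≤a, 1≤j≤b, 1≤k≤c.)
PP(7, 1, 2) = 36

Evaluate the triple product over i = 1..7, j = 1..1, k = 1..2. The factors are (2/1) · (3/2) · (3/2) · (4/3) · (4/3) · (5/4) · (5/4) · (6/5) · … (14 factors total). The numerators and denominators telescope so the product is an integer; carrying out the multiplication exactly gives PP(7, 1, 2) = 36.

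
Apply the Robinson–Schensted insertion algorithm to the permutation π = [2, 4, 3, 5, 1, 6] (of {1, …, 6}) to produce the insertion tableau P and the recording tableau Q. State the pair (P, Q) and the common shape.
P = [1, 3, 5, 6] / [2] / [4];  Q = [1, 2, 4, 6] / [3] / [5];  common shape = (4, 1, 1)

Row-insert the values π_1, π_2, … into P one at a time, bumping the leftmost entry strictly greater than the inserted value down to the next row. The recording tableau Q records, in position (i, j), the step at which that cell was added to P.
  Insert 2 (step 1): P = [2];  Q = [1]
  Insert 4 (step 2): P = [2, 4];  Q = [1, 2]
  Insert 3 (step 3): P = [2, 3] / [4];  Q = [1, 2] / [3]
  Insert 5 (step 4): P = [2, 3, 5] / [4];  Q = [1, 2, 4] / [3]
  Insert 1 (step 5): P = [1, 3, 5] / [2] / [4];  Q = [1, 2, 4] / [3] / [5]
  Insert 6 (step 6): P = [1, 3, 5, 6] / [2] / [4];  Q = [1, 2, 4, 6] / [3] / [5]
Final shape: (4, 1, 1).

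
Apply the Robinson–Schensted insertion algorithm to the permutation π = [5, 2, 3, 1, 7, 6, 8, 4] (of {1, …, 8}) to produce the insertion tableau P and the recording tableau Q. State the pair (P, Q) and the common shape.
P = [1, 3, 4, 8] / [2, 6] / [5, 7];  Q = [1, 3, 5, 7] / [2, 6] / [4, 8];  common shape = (4, 2, 2)

Row-insert the values π_1, π_2, … into P one at a time, bumping the leftmost entry strictly greater than the inserted value down to the next row. The recording tableau Q records, in position (i, j), the step at which that cell was added to P.
  Insert 5 (step 1): P = [5];  Q = [1]
  Insert 2 (step 2): P = [2] / [5];  Q = [1] / [2]
  Insert 3 (step 3): P = [2, 3] / [5];  Q = [1, 3] / [2]
  Insert 1 (step 4): P = [1, 3] / [2] / [5];  Q = [1, 3] / [2] / [4]
  Insert 7 (step 5): P = [1, 3, 7] / [2] / [5];  Q = [1, 3, 5] / [2] / [4]
  Insert 6 (step 6): P = [1, 3, 6] / [2, 7] / [5];  Q = [1, 3, 5] / [2, 6] / [4]
  Insert 8 (step 7): P = [1, 3, 6, 8] / [2, 7] / [5];  Q = [1, 3, 5, 7] / [2, 6] / [4]
  Insert 4 (step 8): P = [1, 3, 4, 8] / [2, 6] / [5, 7];  Q = [1, 3, 5, 7] / [2, 6] / [4, 8]
Final shape: (4, 2, 2).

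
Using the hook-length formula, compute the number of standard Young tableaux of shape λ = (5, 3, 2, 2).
# SYT of shape (5, 3, 2, 2) = 4455

Hook-length formula: f^λ = n! / Π hook(c), product over all cells c of the Young diagram. For λ = (5, 3, 2, 2), n = 12 boxes. Hook lengths by row (left-to-right, top-to-bottom): [8, 7, 4, 2, 1]; [5, 4, 1]; [3, 2]; [2, 1]. Product of hooks = 107520. So f^λ = 12! / 107520 = 479001600 / 107520 = 4455.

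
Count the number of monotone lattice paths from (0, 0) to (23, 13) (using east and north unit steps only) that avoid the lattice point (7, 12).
Number of paths = 2309933004

Total paths from (0, 0) to (23, 13): C(36, 23) = 2310789600. Paths through (7, 12): (paths (0, 0) → (7, 12)) × (paths (7, 12) → (23, 13)) = C(19, 7) · C(17, 16) = 50388 · 17 = 856596. Avoidance count = 2310789600 − 856596 = 2309933004.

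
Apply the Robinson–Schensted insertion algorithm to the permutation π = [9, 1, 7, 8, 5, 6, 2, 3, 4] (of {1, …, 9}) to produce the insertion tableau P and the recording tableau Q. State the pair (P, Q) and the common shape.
P = [1, 2, 3, 4] / [5, 6] / [7, 8] / [9];  Q = [1, 3, 4, 9] / [2, 6] / [5, 8] / [7];  common shape = (4, 2, 2, 1)

Row-insert the values π_1, π_2, … into P one at a time, bumping the leftmost entry strictly greater than the inserted value down to the next row. The recording tableau Q records, in position (i, j), the step at which that cell was added to P.
  Insert 9 (step 1): P = [9];  Q = [1]
  Insert 1 (step 2): P = [1] / [9];  Q = [1] / [2]
  Insert 7 (step 3): P = [1, 7] / [9];  Q = [1, 3] / [2]
  Insert 8 (step 4): P = [1, 7, 8] / [9];  Q = [1, 3, 4] / [2]
  Insert 5 (step 5): P = [1, 5, 8] / [7] / [9];  Q = [1, 3, 4] / [2] / [5]
  Insert 6 (step 6): P = [1, 5, 6] / [7, 8] / [9];  Q = [1, 3, 4] / [2, 6] / [5]
  Insert 2 (step 7): P = [1, 2, 6] / [5, 8] / [7] / [9];  Q = [1, 3, 4] / [2, 6] / [5] / [7]
  Insert 3 (step 8): P = [1, 2, 3] / [5, 6] / [7, 8] / [9];  Q = [1, 3, 4] / [2, 6] / [5, 8] / [7]
  Insert 4 (step 9): P = [1, 2, 3, 4] / [5, 6] / [7, 8] / [9];  Q = [1, 3, 4, 9] / [2, 6] / [5, 8] / [7]
Final shape: (4, 2, 2, 1).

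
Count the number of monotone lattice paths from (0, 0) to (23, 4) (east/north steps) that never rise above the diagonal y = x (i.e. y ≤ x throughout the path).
Number of paths = 14625

By the reflection principle (André's argument), the number of monotone paths to (23, 4) with n ≤ m that never go above y = x is C(27, 23) − C(27, 24) = 17550 − 2925 = 14625.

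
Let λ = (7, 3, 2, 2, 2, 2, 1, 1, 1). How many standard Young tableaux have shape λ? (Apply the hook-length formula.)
# SYT of shape (7, 3, 2, 2, 2, 2, 1, 1, 1) = 148140720

Hook-length formula: f^λ = n! / Π hook(c), product over all cells c of the Young diagram. For λ = (7, 3, 2, 2, 2, 2, 1, 1, 1), n = 21 boxes. Hook lengths by row (left-to-right, top-to-bottom): [15, 11, 6, 4, 3, 2, 1]; [10, 6, 1]; [8, 4]; [7, 3]; [6, 2]; [5, 1]; [3]; [2]; [1]. Product of hooks = 344881152000. So f^λ = 21! / 344881152000 = 51090942171709440000 / 344881152000 = 148140720.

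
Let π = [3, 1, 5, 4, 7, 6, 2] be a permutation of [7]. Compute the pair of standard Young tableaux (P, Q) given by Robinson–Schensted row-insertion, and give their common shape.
P = [1, 2, 6] / [3, 4, 7] / [5];  Q = [1, 3, 5] / [2, 4, 6] / [7];  common shape = (3, 3, 1)

Row-insert the values π_1, π_2, … into P one at a time, bumping the leftmost entry strictly greater than the inserted value down to the next row. The recording tableau Q records, in position (i, j), the step at which that cell was added to P.
  Insert 3 (step 1): P = [3];  Q = [1]
  Insert 1 (step 2): P = [1] / [3];  Q = [1] / [2]
  Insert 5 (step 3): P = [1, 5] / [3];  Q = [1, 3] / [2]
  Insert 4 (step 4): P = [1, 4] / [3, 5];  Q = [1, 3] / [2, 4]
  Insert 7 (step 5): P = [1, 4, 7] / [3, 5];  Q = [1, 3, 5] / [2, 4]
  Insert 6 (step 6): P = [1, 4, 6] / [3, 5, 7];  Q = [1, 3, 5] / [2, 4, 6]
  Insert 2 (step 7): P = [1, 2, 6] / [3, 4, 7] / [5];  Q = [1, 3, 5] / [2, 4, 6] / [7]
Final shape: (3, 3, 1).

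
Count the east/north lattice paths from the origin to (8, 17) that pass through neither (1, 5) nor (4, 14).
Number of paths = 718347

Inclusion–exclusion. Total paths: C(25, 8) = 1081575. Through P₁: C(6, 1)·C(19, 7) = 302328. Through P₂: C(18, 4)·C(7, 4) = 107100. Since P₁ is strictly southwest of P₂, a monotone path through both must visit P₁ then P₂; paths through both = C(6, 1)·C(12, 3)·C(7, 4) = 46200. Avoid both = 1081575 − 302328 − 107100 + 46200 = 718347.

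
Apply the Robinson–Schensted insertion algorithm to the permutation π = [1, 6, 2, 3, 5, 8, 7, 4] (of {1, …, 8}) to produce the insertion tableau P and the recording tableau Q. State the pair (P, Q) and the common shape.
P = [1, 2, 3, 4, 7] / [5, 8] / [6];  Q = [1, 2, 4, 5, 6] / [3, 7] / [8];  common shape = (5, 2, 1)

Row-insert the values π_1, π_2, … into P one at a time, bumping the leftmost entry strictly greater than the inserted value down to the next row. The recording tableau Q records, in position (i, j), the step at which that cell was added to P.
  Insert 1 (step 1): P = [1];  Q = [1]
  Insert 6 (step 2): P = [1, 6];  Q = [1, 2]
  Insert 2 (step 3): P = [1, 2] / [6];  Q = [1, 2] / [3]
  Insert 3 (step 4): P = [1, 2, 3] / [6];  Q = [1, 2, 4] / [3]
  Insert 5 (step 5): P = [1, 2, 3, 5] / [6];  Q = [1, 2, 4, 5] / [3]
  Insert 8 (step 6): P = [1, 2, 3, 5, 8] / [6];  Q = [1, 2, 4, 5, 6] / [3]
  Insert 7 (step 7): P = [1, 2, 3, 5, 7] / [6, 8];  Q = [1, 2, 4, 5, 6] / [3, 7]
  Insert 4 (step 8): P = [1, 2, 3, 4, 7] / [5, 8] / [6];  Q = [1, 2, 4, 5, 6] / [3, 7] / [8]
Final shape: (5, 2, 1).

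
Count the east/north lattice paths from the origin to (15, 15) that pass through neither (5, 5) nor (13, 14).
Number of paths = 66762468

Inclusion–exclusion. Total paths: C(30, 15) = 155117520. Through P₁: C(10, 5)·C(20, 10) = 46558512. Through P₂: C(27, 13)·C(3, 2) = 60174900. Since P₁ is strictly southwest of P₂, a monotone path through both must visit P₁ then P₂; paths through both = C(10, 5)·C(17, 8)·C(3, 2) = 18378360. Avoid both = 155117520 − 46558512 − 60174900 + 18378360 = 66762468.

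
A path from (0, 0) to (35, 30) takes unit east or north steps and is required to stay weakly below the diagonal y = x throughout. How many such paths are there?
Number of paths = 501517717545107536

By the reflection principle (André's argument), the number of monotone paths to (35, 30) with n ≤ m that never go above y = x is C(65, 35) − C(65, 36) = 3009106305270645216 − 2507588587725537680 = 501517717545107536.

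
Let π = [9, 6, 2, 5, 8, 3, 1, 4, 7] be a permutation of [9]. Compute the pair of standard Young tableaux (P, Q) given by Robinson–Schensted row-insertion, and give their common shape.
P = [1, 3, 4, 7] / [2, 8] / [5] / [6] / [9];  Q = [1, 4, 5, 9] / [2, 8] / [3] / [6] / [7];  common shape = (4, 2, 1, 1, 1)

Row-insert the values π_1, π_2, … into P one at a time, bumping the leftmost entry strictly greater than the inserted value down to the next row. The recording tableau Q records, in position (i, j), the step at which that cell was added to P.
  Insert 9 (step 1): P = [9];  Q = [1]
  Insert 6 (step 2): P = [6] / [9];  Q = [1] / [2]
  Insert 2 (step 3): P = [2] / [6] / [9];  Q = [1] / [2] / [3]
  Insert 5 (step 4): P = [2, 5] / [6] / [9];  Q = [1, 4] / [2] / [3]
  Insert 8 (step 5): P = [2, 5, 8] / [6] / [9];  Q = [1, 4, 5] / [2] / [3]
  Insert 3 (step 6): P = [2, 3, 8] / [5] / [6] / [9];  Q = [1, 4, 5] / [2] / [3] / [6]
  Insert 1 (step 7): P = [1, 3, 8] / [2] / [5] / [6] / [9];  Q = [1, 4, 5] / [2] / [3] / [6] / [7]
  Insert 4 (step 8): P = [1, 3, 4] / [2, 8] / [5] / [6] / [9];  Q = [1, 4, 5] / [2, 8] / [3] / [6] / [7]
  Insert 7 (step 9): P = [1, 3, 4, 7] / [2, 8] / [5] / [6] / [9];  Q = [1, 4, 5, 9] / [2, 8] / [3] / [6] / [7]
Final shape: (4, 2, 1, 1, 1).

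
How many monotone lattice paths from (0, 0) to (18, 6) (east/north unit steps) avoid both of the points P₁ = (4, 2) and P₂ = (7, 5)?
Number of paths = 82792

Inclusion–exclusion. Total paths: C(24, 18) = 134596. Through P₁: C(6, 4)·C(18, 14) = 45900. Through P₂: C(12, 7)·C(12, 11) = 9504. Since P₁ is strictly southwest of P₂, a monotone path through both must visit P₁ then P₂; paths through both = C(6, 4)·C(6, 3)·C(12, 11) = 3600. Avoid both = 134596 − 45900 − 9504 + 3600 = 82792.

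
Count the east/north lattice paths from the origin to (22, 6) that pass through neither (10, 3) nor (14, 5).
Number of paths = 180568

Inclusion–exclusion. Total paths: C(28, 22) = 376740. Through P₁: C(13, 10)·C(15, 12) = 130130. Through P₂: C(19, 14)·C(9, 8) = 104652. Since P₁ is strictly southwest of P₂, a monotone path through both must visit P₁ then P₂; paths through both = C(13, 10)·C(6, 4)·C(9, 8) = 38610. Avoid both = 376740 − 130130 − 104652 + 38610 = 180568.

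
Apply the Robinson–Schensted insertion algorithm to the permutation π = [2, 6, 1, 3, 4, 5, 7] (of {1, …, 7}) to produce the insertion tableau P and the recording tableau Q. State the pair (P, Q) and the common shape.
P = [1, 3, 4, 5, 7] / [2, 6];  Q = [1, 2, 5, 6, 7] / [3, 4];  common shape = (5, 2)

Row-insert the values π_1, π_2, … into P one at a time, bumping the leftmost entry strictly greater than the inserted value down to the next row. The recording tableau Q records, in position (i, j), the step at which that cell was added to P.
  Insert 2 (step 1): P = [2];  Q = [1]
  Insert 6 (step 2): P = [2, 6];  Q = [1, 2]
  Insert 1 (step 3): P = [1, 6] / [2];  Q = [1, 2] / [3]
  Insert 3 (step 4): P = [1, 3] / [2, 6];  Q = [1, 2] / [3, 4]
  Insert 4 (step 5): P = [1, 3, 4] / [2, 6];  Q = [1, 2, 5] / [3, 4]
  Insert 5 (step 6): P = [1, 3, 4, 5] / [2, 6];  Q = [1, 2, 5, 6] / [3, 4]
  Insert 7 (step 7): P = [1, 3, 4, 5, 7] / [2, 6];  Q = [1, 2, 5, 6, 7] / [3, 4]
Final shape: (5, 2).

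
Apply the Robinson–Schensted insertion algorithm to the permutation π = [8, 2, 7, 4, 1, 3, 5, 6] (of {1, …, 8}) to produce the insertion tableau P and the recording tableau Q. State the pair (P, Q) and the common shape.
P = [1, 3, 5, 6] / [2, 4] / [7] / [8];  Q = [1, 3, 7, 8] / [2, 6] / [4] / [5];  common shape = (4, 2, 1, 1)

Row-insert the values π_1, π_2, … into P one at a time, bumping the leftmost entry strictly greater than the inserted value down to the next row. The recording tableau Q records, in position (i, j), the step at which that cell was added to P.
  Insert 8 (step 1): P = [8];  Q = [1]
  Insert 2 (step 2): P = [2] / [8];  Q = [1] / [2]
  Insert 7 (step 3): P = [2, 7] / [8];  Q = [1, 3] / [2]
  Insert 4 (step 4): P = [2, 4] / [7] / [8];  Q = [1, 3] / [2] / [4]
  Insert 1 (step 5): P = [1, 4] / [2] / [7] / [8];  Q = [1, 3] / [2] / [4] / [5]
  Insert 3 (step 6): P = [1, 3] / [2, 4] / [7] / [8];  Q = [1, 3] / [2, 6] / [4] / [5]
  Insert 5 (step 7): P = [1, 3, 5] / [2, 4] / [7] / [8];  Q = [1, 3, 7] / [2, 6] / [4] / [5]
  Insert 6 (step 8): P = [1, 3, 5, 6] / [2, 4] / [7] / [8];  Q = [1, 3, 7, 8] / [2, 6] / [4] / [5]
Final shape: (4, 2, 1, 1).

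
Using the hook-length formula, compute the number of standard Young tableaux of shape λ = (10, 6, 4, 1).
# SYT of shape (10, 6, 4, 1) = 68372640

Hook-length formula: f^λ = n! / Π hook(c), product over all cells c of the Young diagram. For λ = (10, 6, 4, 1), n = 21 boxes. Hook lengths by row (left-to-right, top-to-bottom): [13, 11, 10, 9, 7, 6, 4, 3, 2, 1]; [8, 6, 5, 4, 2, 1]; [5, 3, 2, 1]; [1]. Product of hooks = 747242496000. So f^λ = 21! / 747242496000 = 51090942171709440000 / 747242496000 = 68372640.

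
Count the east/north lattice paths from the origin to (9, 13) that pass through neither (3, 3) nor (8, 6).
Number of paths = 322196

Inclusion–exclusion. Total paths: C(22, 9) = 497420. Through P₁: C(6, 3)·C(16, 6) = 160160. Through P₂: C(14, 8)·C(8, 1) = 24024. Since P₁ is strictly southwest of P₂, a monotone path through both must visit P₁ then P₂; paths through both = C(6, 3)·C(8, 5)·C(8, 1) = 8960. Avoid both = 497420 − 160160 − 24024 + 8960 = 322196.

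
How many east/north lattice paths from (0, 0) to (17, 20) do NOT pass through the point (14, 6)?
Number of paths = 15879011910

Total paths from (0, 0) to (17, 20): C(37, 17) = 15905368710. Paths through (14, 6): (paths (0, 0) → (14, 6)) × (paths (14, 6) → (17, 20)) = C(20, 14) · C(17, 3) = 38760 · 680 = 26356800. Avoidance count = 15905368710 − 26356800 = 15879011910.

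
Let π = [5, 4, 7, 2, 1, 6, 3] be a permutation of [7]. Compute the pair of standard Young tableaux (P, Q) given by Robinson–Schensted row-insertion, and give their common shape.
P = [1, 3] / [2, 6] / [4, 7] / [5];  Q = [1, 3] / [2, 6] / [4, 7] / [5];  common shape = (2, 2, 2, 1)

Row-insert the values π_1, π_2, … into P one at a time, bumping the leftmost entry strictly greater than the inserted value down to the next row. The recording tableau Q records, in position (i, j), the step at which that cell was added to P.
  Insert 5 (step 1): P = [5];  Q = [1]
  Insert 4 (step 2): P = [4] / [5];  Q = [1] / [2]
  Insert 7 (step 3): P = [4, 7] / [5];  Q = [1, 3] / [2]
  Insert 2 (step 4): P = [2, 7] / [4] / [5];  Q = [1, 3] / [2] / [4]
  Insert 1 (step 5): P = [1, 7] / [2] / [4] / [5];  Q = [1, 3] / [2] / [4] / [5]
  Insert 6 (step 6): P = [1, 6] / [2, 7] / [4] / [5];  Q = [1, 3] / [2, 6] / [4] / [5]
  Insert 3 (step 7): P = [1, 3] / [2, 6] / [4, 7] / [5];  Q = [1, 3] / [2, 6] / [4, 7] / [5]
Final shape: (2, 2, 2, 1).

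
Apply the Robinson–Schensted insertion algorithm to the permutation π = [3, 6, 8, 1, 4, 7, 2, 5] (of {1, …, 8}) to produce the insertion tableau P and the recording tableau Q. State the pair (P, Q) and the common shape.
P = [1, 2, 5] / [3, 4, 7] / [6, 8];  Q = [1, 2, 3] / [4, 5, 6] / [7, 8];  common shape = (3, 3, 2)

Row-insert the values π_1, π_2, … into P one at a time, bumping the leftmost entry strictly greater than the inserted value down to the next row. The recording tableau Q records, in position (i, j), the step at which that cell was added to P.
  Insert 3 (step 1): P = [3];  Q = [1]
  Insert 6 (step 2): P = [3, 6];  Q = [1, 2]
  Insert 8 (step 3): P = [3, 6, 8];  Q = [1, 2, 3]
  Insert 1 (step 4): P = [1, 6, 8] / [3];  Q = [1, 2, 3] / [4]
  Insert 4 (step 5): P = [1, 4, 8] / [3, 6];  Q = [1, 2, 3] / [4, 5]
  Insert 7 (step 6): P = [1, 4, 7] / [3, 6, 8];  Q = [1, 2, 3] / [4, 5, 6]
  Insert 2 (step 7): P = [1, 2, 7] / [3, 4, 8] / [6];  Q = [1, 2, 3] / [4, 5, 6] / [7]
  Insert 5 (step 8): P = [1, 2, 5] / [3, 4, 7] / [6, 8];  Q = [1, 2, 3] / [4, 5, 6] / [7, 8]
Final shape: (3, 3, 2).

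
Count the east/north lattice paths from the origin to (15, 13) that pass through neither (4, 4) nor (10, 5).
Number of paths = 22450729

Inclusion–exclusion. Total paths: C(28, 15) = 37442160. Through P₁: C(8, 4)·C(20, 11) = 11757200. Through P₂: C(15, 10)·C(13, 5) = 3864861. Since P₁ is strictly southwest of P₂, a monotone path through both must visit P₁ then P₂; paths through both = C(8, 4)·C(7, 6)·C(13, 5) = 630630. Avoid both = 37442160 − 11757200 − 3864861 + 630630 = 22450729.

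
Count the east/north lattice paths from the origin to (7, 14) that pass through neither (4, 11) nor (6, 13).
Number of paths = 51096

Inclusion–exclusion. Total paths: C(21, 7) = 116280. Through P₁: C(15, 4)·C(6, 3) = 27300. Through P₂: C(19, 6)·C(2, 1) = 54264. Since P₁ is strictly southwest of P₂, a monotone path through both must visit P₁ then P₂; paths through both = C(15, 4)·C(4, 2)·C(2, 1) = 16380. Avoid both = 116280 − 27300 − 54264 + 16380 = 51096.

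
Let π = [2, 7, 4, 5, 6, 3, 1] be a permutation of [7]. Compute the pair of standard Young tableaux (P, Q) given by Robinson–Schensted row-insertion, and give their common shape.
P = [1, 3, 5, 6] / [2] / [4] / [7];  Q = [1, 2, 4, 5] / [3] / [6] / [7];  common shape = (4, 1, 1, 1)

Row-insert the values π_1, π_2, … into P one at a time, bumping the leftmost entry strictly greater than the inserted value down to the next row. The recording tableau Q records, in position (i, j), the step at which that cell was added to P.
  Insert 2 (step 1): P = [2];  Q = [1]
  Insert 7 (step 2): P = [2, 7];  Q = [1, 2]
  Insert 4 (step 3): P = [2, 4] / [7];  Q = [1, 2] / [3]
  Insert 5 (step 4): P = [2, 4, 5] / [7];  Q = [1, 2, 4] / [3]
  Insert 6 (step 5): P = [2, 4, 5, 6] / [7];  Q = [1, 2, 4, 5] / [3]
  Insert 3 (step 6): P = [2, 3, 5, 6] / [4] / [7];  Q = [1, 2, 4, 5] / [3] / [6]
  Insert 1 (step 7): P = [1, 3, 5, 6] / [2] / [4] / [7];  Q = [1, 2, 4, 5] / [3] / [6] / [7]
Final shape: (4, 1, 1, 1).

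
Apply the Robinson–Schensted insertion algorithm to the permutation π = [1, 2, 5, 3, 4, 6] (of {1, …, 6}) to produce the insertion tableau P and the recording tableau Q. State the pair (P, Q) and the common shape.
P = [1, 2, 3, 4, 6] / [5];  Q = [1, 2, 3, 5, 6] / [4];  common shape = (5, 1)

Row-insert the values π_1, π_2, … into P one at a time, bumping the leftmost entry strictly greater than the inserted value down to the next row. The recording tableau Q records, in position (i, j), the step at which that cell was added to P.
  Insert 1 (step 1): P = [1];  Q = [1]
  Insert 2 (step 2): P = [1, 2];  Q = [1, 2]
  Insert 5 (step 3): P = [1, 2, 5];  Q = [1, 2, 3]
  Insert 3 (step 4): P = [1, 2, 3] / [5];  Q = [1, 2, 3] / [4]
  Insert 4 (step 5): P = [1, 2, 3, 4] / [5];  Q = [1, 2, 3, 5] / [4]
  Insert 6 (step 6): P = [1, 2, 3, 4, 6] / [5];  Q = [1, 2, 3, 5, 6] / [4]
Final shape: (5, 1).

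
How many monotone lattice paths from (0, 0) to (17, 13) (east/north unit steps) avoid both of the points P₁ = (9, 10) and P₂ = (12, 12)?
Number of paths = 93835224

Inclusion–exclusion. Total paths: C(30, 17) = 119759850. Through P₁: C(19, 9)·C(11, 8) = 15242370. Through P₂: C(24, 12)·C(6, 5) = 16224936. Since P₁ is strictly southwest of P₂, a monotone path through both must visit P₁ then P₂; paths through both = C(19, 9)·C(5, 3)·C(6, 5) = 5542680. Avoid both = 119759850 − 15242370 − 16224936 + 5542680 = 93835224.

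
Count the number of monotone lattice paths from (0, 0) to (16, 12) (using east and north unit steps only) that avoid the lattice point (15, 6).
Number of paths = 30041907

Total paths from (0, 0) to (16, 12): C(28, 16) = 30421755. Paths through (15, 6): (paths (0, 0) → (15, 6)) × (paths (15, 6) → (16, 12)) = C(21, 15) · C(7, 1) = 54264 · 7 = 379848. Avoidance count = 30421755 − 379848 = 30041907.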